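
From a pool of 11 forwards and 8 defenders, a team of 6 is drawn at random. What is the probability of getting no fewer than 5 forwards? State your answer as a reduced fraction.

99/646

There are C(19,6) = 27132 ways to choose the 6.
Favorable selections (no fewer than 5 forwards): C(11,5)·C(8,1) + C(11,6)·C(8,0) = 3696 + 462 = 4158.
Probability = 4158/27132 = 99/646.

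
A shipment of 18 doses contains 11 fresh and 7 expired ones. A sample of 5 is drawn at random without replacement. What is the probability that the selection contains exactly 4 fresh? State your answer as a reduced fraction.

55/204

Total number of selections: C(18,5) = 8568.
Selections with exactly 4 fresh: choose 4 of the 11 fresh and 1 of the 7 expired, C(11,4)·C(7,1) = 330·7 = 2310.
Probability = 2310/8568 = 55/204.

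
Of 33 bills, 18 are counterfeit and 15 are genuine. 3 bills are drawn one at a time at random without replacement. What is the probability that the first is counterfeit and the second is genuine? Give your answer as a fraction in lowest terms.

45/176

Multiply the conditional probabilities at each draw: 18/33 · 15/32 = 270/1056 = 45/176.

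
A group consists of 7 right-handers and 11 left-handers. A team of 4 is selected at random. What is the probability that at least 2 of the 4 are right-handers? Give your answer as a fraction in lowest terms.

There are C(18,4) = 3060 ways to choose the 4.
Count the complement (fewer than 2 right-handers): C(7,0)·C(11,4) + C(7,1)·C(11,3) = 330 + 1155 = 1485.
Probability = 1 − 1485/3060 = 1575/3060 = 35/68.

35/68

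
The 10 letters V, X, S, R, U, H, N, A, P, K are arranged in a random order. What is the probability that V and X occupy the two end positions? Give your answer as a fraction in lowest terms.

There are 10! = 3628800 arrangements.
Place V and X at the ends in 2 ways, arrange the remaining 8 in 8! = 40320 ways: 2·40320 = 80640.
Probability = 80640/3628800 = 1/45.

1/45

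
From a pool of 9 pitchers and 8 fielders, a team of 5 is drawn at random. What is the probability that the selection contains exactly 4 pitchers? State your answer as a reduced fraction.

The sample space is all 5-subsets of the 17: C(17,5) = 6188.
Selections with exactly 4 pitchers: choose 4 of the 9 pitchers and 1 of the 8 fielders, C(9,4)·C(8,1) = 126·8 = 1008.
Probability = 1008/6188 = 36/221.

36/221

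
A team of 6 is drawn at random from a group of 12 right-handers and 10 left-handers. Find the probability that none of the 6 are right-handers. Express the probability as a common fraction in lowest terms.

10/3553

There are C(22,6) = 74613 possible selections.
Selections with no right-handers (all left-handers): C(10,6) = 210.
Probability = 210/74613 = 10/3553.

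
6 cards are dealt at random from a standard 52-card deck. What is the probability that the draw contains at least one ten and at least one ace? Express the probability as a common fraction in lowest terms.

718637/5089630

There are C(52,6) = 20358520 possible draws.
By inclusion-exclusion on the complements, draws missing all tens or all aces: C(48,6) + C(48,6) − C(44,6) = 12271512 + 12271512 − 7059052 = 17483972.
So draws with at least one of each: 20358520 − 17483972 = 2874548, probability 2874548/20358520 = 718637/5089630.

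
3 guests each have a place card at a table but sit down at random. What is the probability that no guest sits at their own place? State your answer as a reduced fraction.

1/3

There are 3! = 6 seatings.
By inclusion-exclusion, seatings with no fixed points: C(3,0)·3! − C(3,1)·2! + C(3,2)·1! − C(3,3)·0! = 2.
Probability = 2/6 = 1/3.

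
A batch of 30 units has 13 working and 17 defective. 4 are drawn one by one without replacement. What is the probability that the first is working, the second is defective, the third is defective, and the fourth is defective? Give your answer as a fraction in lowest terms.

Multiply the conditional probabilities at each draw: 13/30 · 17/29 · 16/28 · 15/27 = 53040/657720 = 442/5481.

442/5481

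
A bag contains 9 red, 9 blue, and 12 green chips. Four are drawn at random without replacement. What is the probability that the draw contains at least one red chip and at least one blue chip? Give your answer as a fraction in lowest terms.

118/203

There are C(30,4) = 27405 possible draws.
By inclusion-exclusion on the complements, draws missing all red or all blue: C(21,4) + C(21,4) − C(12,4) = 5985 + 5985 − 495 = 11475.
So draws with at least one of each: 27405 − 11475 = 15930, probability 15930/27405 = 118/203.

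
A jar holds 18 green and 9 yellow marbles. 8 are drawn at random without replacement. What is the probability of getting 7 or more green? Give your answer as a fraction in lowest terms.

2822/18975

Total selections: C(27,8) = 2220075.
Favorable selections (7 or more green): C(18,7)·C(9,1) + C(18,8)·C(9,0) = 286416 + 43758 = 330174.
Probability = 330174/2220075 = 2822/18975.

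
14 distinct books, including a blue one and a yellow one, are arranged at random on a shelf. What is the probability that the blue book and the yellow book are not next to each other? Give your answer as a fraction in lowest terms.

6/7

There are 14! = 87178291200 arrangements.
Arrangements with the blue book and the yellow book adjacent: 2·13! = 12454041600.
So not adjacent: 87178291200 − 12454041600 = 74724249600, probability 74724249600/87178291200 = 6/7.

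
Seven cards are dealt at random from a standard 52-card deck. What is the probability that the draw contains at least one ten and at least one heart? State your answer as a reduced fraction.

There are C(52,7) = 133784560 possible draws.
By inclusion-exclusion on the complements, draws missing all tens or all hearts: C(48,7) + C(39,7) − C(36,7) = 73629072 + 15380937 − 8347680 = 80662329.
So draws with at least one of each: 133784560 − 80662329 = 53122231, probability 53122231/133784560.

53122231/133784560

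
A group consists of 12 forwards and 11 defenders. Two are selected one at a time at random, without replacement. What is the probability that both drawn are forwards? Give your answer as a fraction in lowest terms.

6/23

Multiply the conditional probabilities at each draw: 12/23 · 11/22 = 132/506 = 6/23.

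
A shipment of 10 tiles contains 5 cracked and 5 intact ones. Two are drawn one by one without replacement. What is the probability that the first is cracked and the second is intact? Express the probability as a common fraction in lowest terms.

Multiply the conditional probabilities at each draw: 5/10 · 5/9 = 25/90 = 5/18.

5/18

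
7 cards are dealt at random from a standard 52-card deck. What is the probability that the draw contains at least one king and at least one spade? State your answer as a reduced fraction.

53122231/133784560

There are C(52,7) = 133784560 possible draws.
By inclusion-exclusion on the complements, draws missing all kings or all spades: C(48,7) + C(39,7) − C(36,7) = 73629072 + 15380937 − 8347680 = 80662329.
So draws with at least one of each: 133784560 − 80662329 = 53122231, probability 53122231/133784560.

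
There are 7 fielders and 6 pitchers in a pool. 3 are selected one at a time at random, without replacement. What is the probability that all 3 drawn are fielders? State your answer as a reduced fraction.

35/286

Multiply the conditional probabilities at each draw: 7/13 · 6/12 · 5/11 = 210/1716 = 35/286.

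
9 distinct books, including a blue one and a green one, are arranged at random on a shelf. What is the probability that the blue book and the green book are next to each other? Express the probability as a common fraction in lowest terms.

2/9

There are 9! = 362880 arrangements.
Treat the blue book and the green book as a block: 8! arrangements of the blocks × 2 orders within the block = 2·40320 = 80640.
Probability = 80640/362880 = 2/9.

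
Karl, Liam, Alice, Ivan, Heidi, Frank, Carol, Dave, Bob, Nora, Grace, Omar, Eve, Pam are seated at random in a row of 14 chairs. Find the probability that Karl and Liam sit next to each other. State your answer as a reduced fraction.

There are 14! = 87178291200 arrangements.
Treat Karl and Liam as a block: 13! arrangements of the blocks × 2 orders within the block = 2·6227020800 = 12454041600.
Probability = 12454041600/87178291200 = 1/7.

1/7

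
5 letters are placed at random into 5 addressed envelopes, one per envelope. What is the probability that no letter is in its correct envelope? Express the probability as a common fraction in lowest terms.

There are 5! = 120 assignments.
By inclusion-exclusion, assignments with no fixed points: C(5,0)·5! − C(5,1)·4! + C(5,2)·3! − C(5,3)·2! + C(5,4)·1! − C(5,5)·0! = 44.
Probability = 44/120 = 11/30.

11/30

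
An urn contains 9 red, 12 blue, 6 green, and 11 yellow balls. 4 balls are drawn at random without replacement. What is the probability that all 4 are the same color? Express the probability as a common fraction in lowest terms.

46/3515

There are C(38,4) = 73815 ways to draw 4 balls.
All same color: C(9,4) + C(12,4) + C(6,4) + C(11,4) = 126 + 495 + 15 + 330 = 966.
Probability = 966/73815 = 46/3515.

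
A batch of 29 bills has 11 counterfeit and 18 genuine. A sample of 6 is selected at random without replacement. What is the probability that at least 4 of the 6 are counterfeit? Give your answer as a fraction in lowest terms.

Total selections: C(29,6) = 475020.
Favorable selections (at least 4 counterfeit): C(11,4)·C(18,2) + C(11,5)·C(18,1) + C(11,6)·C(18,0) = 50490 + 8316 + 462 = 59268.
Probability = 59268/475020 = 4939/39585.

4939/39585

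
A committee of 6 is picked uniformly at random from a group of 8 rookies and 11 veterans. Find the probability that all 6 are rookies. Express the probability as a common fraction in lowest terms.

1/969

There are C(19,6) = 27132 possible selections.
Selections with all rookies: C(8,6) = 28.
Probability = 28/27132 = 1/969.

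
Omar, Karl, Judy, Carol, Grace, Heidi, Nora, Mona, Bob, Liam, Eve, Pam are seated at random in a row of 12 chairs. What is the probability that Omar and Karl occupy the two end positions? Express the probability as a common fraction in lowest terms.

1/66

There are 12! = 479001600 arrangements.
Place Omar and Karl at the ends in 2 ways, arrange the remaining 10 in 10! = 3628800 ways: 2·3628800 = 7257600.
Probability = 7257600/479001600 = 1/66.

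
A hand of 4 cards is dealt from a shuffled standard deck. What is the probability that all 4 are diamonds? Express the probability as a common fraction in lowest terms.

11/4165

There are C(52,4) = 270725 possible 4-card hands.
Hands that are all diamonds: C(13,4) = 715.
Probability = 715/270725 = 11/4165.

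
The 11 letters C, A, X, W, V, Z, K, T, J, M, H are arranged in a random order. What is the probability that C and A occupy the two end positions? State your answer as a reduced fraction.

There are 11! = 39916800 arrangements.
Place C and A at the ends in 2 ways, arrange the remaining 9 in 9! = 362880 ways: 2·362880 = 725760.
Probability = 725760/39916800 = 1/55.

1/55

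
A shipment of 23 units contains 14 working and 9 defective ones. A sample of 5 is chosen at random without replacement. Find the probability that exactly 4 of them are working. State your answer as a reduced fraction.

Total number of selections: C(23,5) = 33649.
Selections with exactly 4 working: choose 4 of the 14 working and 1 of the 9 defective, C(14,4)·C(9,1) = 1001·9 = 9009.
Probability = 9009/33649 = 117/437.

117/437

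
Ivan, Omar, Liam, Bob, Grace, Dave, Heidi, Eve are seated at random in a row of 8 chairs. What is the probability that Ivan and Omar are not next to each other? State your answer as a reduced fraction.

3/4

There are 8! = 40320 arrangements.
Arrangements with Ivan and Omar adjacent: 2·7! = 10080.
So not adjacent: 40320 − 10080 = 30240, probability 30240/40320 = 3/4.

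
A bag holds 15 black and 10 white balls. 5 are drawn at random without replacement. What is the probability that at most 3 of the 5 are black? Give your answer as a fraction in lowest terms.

1737/2530

There are C(25,5) = 53130 ways to choose the 5.
Count the complement (more than 3 black): C(15,4)·C(10,1) + C(15,5)·C(10,0) = 13650 + 3003 = 16653.
Probability = 1 − 16653/53130 = 36477/53130 = 1737/2530.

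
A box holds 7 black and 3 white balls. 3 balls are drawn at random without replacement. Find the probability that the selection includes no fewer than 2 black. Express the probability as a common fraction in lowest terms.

There are C(10,3) = 120 ways to choose the 3.
Favorable selections (no fewer than 2 black): C(7,2)·C(3,1) + C(7,3)·C(3,0) = 63 + 35 = 98.
Probability = 98/120 = 49/60.

49/60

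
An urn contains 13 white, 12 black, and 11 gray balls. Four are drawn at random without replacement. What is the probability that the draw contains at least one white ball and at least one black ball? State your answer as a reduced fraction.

There are C(36,4) = 58905 possible draws.
By inclusion-exclusion on the complements, draws missing all white or all black: C(23,4) + C(24,4) − C(11,4) = 8855 + 10626 − 330 = 19151.
So draws with at least one of each: 58905 − 19151 = 39754, probability 39754/58905 = 3614/5355.

3614/5355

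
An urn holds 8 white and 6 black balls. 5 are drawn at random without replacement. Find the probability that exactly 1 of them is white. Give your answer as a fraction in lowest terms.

There are C(14,5) = 2002 ways to choose 5 from 14.
Selections with exactly 1 white: choose 1 of the 8 white and 4 of the 6 black, C(8,1)·C(6,4) = 8·15 = 120.
Probability = 120/2002 = 60/1001.

60/1001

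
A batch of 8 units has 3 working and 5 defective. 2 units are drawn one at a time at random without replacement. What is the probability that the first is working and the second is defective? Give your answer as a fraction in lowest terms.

15/56

Multiply the conditional probabilities at each draw: 3/8 · 5/7 = 15/56.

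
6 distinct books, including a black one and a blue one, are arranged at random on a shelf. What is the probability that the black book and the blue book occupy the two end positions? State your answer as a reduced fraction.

There are 6! = 720 arrangements.
Place the black book and the blue book at the ends in 2 ways, arrange the remaining 4 in 4! = 24 ways: 2·24 = 48.
Probability = 48/720 = 1/15.

1/15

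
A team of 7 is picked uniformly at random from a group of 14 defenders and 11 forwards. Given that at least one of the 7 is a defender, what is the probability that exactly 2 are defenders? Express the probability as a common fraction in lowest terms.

1911/21835

Work in counts. Selections with at least one defender: C(25,7) − C(11,7) = 480700 − 330 = 480370.
Of those, selections where exactly 2 are defenders: C(14,2)·C(11,5) = 91·462 = 42042.
Conditional probability = 42042/480370 = 1911/21835.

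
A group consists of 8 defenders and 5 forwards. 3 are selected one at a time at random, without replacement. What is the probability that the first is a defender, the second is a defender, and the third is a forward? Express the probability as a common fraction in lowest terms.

70/429

Multiply the conditional probabilities at each draw: 8/13 · 7/12 · 5/11 = 280/1716 = 70/429.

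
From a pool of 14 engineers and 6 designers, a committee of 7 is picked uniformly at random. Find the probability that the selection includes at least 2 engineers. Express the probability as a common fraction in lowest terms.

Total selections: C(20,7) = 77520.
The complement is exactly 1 engineers: C(14,1)·C(6,6) = 14.
Probability = 1 − 14/77520 = 77506/77520 = 38753/38760.

38753/38760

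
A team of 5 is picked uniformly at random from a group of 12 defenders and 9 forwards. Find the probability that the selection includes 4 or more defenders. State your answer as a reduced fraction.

583/2261

There are C(21,5) = 20349 ways to choose the 5.
Favorable selections (4 or more defenders): C(12,4)·C(9,1) + C(12,5)·C(9,0) = 4455 + 792 = 5247.
Probability = 5247/20349 = 583/2261.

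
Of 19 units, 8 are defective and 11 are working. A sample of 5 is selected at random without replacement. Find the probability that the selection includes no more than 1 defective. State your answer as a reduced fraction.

517/1938

Total selections: C(19,5) = 11628.
Favorable selections (no more than 1 defective): C(8,0)·C(11,5) + C(8,1)·C(11,4) = 462 + 2640 = 3102.
Probability = 3102/11628 = 517/1938.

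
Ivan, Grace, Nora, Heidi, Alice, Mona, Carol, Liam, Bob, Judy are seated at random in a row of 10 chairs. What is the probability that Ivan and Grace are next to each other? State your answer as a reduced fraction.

1/5

There are 10! = 3628800 arrangements.
Treat Ivan and Grace as a block: 9! arrangements of the blocks × 2 orders within the block = 2·362880 = 725760.
Probability = 725760/3628800 = 1/5.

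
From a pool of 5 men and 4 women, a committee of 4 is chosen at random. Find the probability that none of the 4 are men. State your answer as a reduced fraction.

There are C(9,4) = 126 possible selections.
Selections with no men (all women): C(4,4) = 1.
Probability = 1/126.

1/126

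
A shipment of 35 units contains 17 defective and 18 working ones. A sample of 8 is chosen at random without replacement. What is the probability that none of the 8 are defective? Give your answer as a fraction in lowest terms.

117/62930

There are C(35,8) = 23535820 possible selections.
Selections with no defective (all working): C(18,8) = 43758.
Probability = 43758/23535820 = 117/62930.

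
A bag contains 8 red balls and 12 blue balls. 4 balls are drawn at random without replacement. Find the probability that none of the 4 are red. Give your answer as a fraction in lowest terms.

There are C(20,4) = 4845 possible selections.
Selections with no red (all blue): C(12,4) = 495.
Probability = 495/4845 = 33/323.

33/323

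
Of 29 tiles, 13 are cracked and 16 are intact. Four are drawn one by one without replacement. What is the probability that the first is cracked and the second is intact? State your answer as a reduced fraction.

52/203

Multiply the conditional probabilities at each draw: 13/29 · 16/28 = 208/812 = 52/203.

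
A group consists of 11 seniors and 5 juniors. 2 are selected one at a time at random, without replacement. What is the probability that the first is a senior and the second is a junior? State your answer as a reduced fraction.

11/48

Multiply the conditional probabilities at each draw: 11/16 · 5/15 = 55/240 = 11/48.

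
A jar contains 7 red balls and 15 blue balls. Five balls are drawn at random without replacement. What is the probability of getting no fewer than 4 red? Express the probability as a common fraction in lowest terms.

13/627

Total selections: C(22,5) = 26334.
Favorable selections (no fewer than 4 red): C(7,4)·C(15,1) + C(7,5)·C(15,0) = 525 + 21 = 546.
Probability = 546/26334 = 13/627.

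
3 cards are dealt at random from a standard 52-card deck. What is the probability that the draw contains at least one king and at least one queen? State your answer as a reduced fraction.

There are C(52,3) = 22100 possible draws.
By inclusion-exclusion on the complements, draws missing all kings or all queens: C(48,3) + C(48,3) − C(44,3) = 17296 + 17296 − 13244 = 21348.
So draws with at least one of each: 22100 − 21348 = 752, probability 752/22100 = 188/5525.

188/5525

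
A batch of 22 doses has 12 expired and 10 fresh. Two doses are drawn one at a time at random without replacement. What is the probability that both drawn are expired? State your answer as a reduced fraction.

Multiply the conditional probabilities at each draw: 12/22 · 11/21 = 132/462 = 2/7.

2/7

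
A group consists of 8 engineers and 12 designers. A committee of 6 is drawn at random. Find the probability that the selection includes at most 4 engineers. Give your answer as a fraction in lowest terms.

1903/1938

Total selections: C(20,6) = 38760.
Favorable selections (at most 4 engineers): C(8,0)·C(12,6) + C(8,1)·C(12,5) + C(8,2)·C(12,4) + C(8,3)·C(12,3) + C(8,4)·C(12,2) = 924 + 6336 + 13860 + 12320 + 4620 = 38060.
Probability = 38060/38760 = 1903/1938.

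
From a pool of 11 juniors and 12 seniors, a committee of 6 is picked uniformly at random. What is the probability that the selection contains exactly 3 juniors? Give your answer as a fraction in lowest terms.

1100/3059

Total number of selections: C(23,6) = 100947.
Selections with exactly 3 juniors: choose 3 of the 11 juniors and 3 of the 12 seniors, C(11,3)·C(12,3) = 165·220 = 36300.
Probability = 36300/100947 = 1100/3059.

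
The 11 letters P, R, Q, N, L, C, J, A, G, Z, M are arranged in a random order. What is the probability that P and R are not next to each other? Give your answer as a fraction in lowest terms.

9/11

There are 11! = 39916800 arrangements.
Arrangements with P and R adjacent: 2·10! = 7257600.
So not adjacent: 39916800 − 7257600 = 32659200, probability 32659200/39916800 = 9/11.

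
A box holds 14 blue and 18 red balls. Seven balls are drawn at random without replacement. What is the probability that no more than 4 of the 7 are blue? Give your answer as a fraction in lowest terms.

4811/5394

There are C(32,7) = 3365856 ways to choose the 7.
Count the complement (more than 4 blue): C(14,5)·C(18,2) + C(14,6)·C(18,1) + C(14,7)·C(18,0) = 306306 + 54054 + 3432 = 363792.
Probability = 1 − 363792/3365856 = 3002064/3365856 = 4811/5394.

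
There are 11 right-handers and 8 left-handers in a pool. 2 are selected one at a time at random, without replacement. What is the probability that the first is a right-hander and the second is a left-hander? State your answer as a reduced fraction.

44/171

Multiply the conditional probabilities at each draw: 11/19 · 8/18 = 88/342 = 44/171.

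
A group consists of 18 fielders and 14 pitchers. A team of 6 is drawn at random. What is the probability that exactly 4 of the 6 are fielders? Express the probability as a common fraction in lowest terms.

The sample space is all 6-subsets of the 32: C(32,6) = 906192.
Selections with exactly 4 fielders: choose 4 of the 18 fielders and 2 of the 14 pitchers, C(18,4)·C(14,2) = 3060·91 = 278460.
Probability = 278460/906192 = 1105/3596.

1105/3596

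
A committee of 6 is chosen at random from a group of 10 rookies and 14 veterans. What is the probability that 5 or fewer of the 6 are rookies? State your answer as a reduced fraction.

Total selections: C(24,6) = 134596.
The complement is exactly 6 rookies: C(10,6)·C(14,0) = 210.
Probability = 1 − 210/134596 = 134386/134596 = 9599/9614.

9599/9614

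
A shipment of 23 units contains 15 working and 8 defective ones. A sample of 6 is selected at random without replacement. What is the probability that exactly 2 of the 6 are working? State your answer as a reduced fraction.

The sample space is all 6-subsets of the 23: C(23,6) = 100947.
Selections with exactly 2 working: choose 2 of the 15 working and 4 of the 8 defective, C(15,2)·C(8,4) = 105·70 = 7350.
Probability = 7350/100947 = 350/4807.

350/4807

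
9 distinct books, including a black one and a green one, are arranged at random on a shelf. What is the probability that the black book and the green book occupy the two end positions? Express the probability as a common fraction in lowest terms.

1/36

There are 9! = 362880 arrangements.
Place the black book and the green book at the ends in 2 ways, arrange the remaining 7 in 7! = 5040 ways: 2·5040 = 10080.
Probability = 10080/362880 = 1/36.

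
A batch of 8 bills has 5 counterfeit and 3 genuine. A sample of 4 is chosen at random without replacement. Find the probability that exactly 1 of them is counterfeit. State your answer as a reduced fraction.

1/14

There are C(8,4) = 70 ways to choose 4 from 8.
Selections with exactly 1 counterfeit: choose 1 of the 5 counterfeit and 3 of the 3 genuine, C(5,1)·C(3,3) = 5·1 = 5.
Probability = 5/70 = 1/14.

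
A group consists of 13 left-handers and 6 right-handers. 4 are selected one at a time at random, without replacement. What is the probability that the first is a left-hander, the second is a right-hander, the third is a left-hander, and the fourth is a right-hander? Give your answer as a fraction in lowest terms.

65/1292

Multiply the conditional probabilities at each draw: 13/19 · 6/18 · 12/17 · 5/16 = 4680/93024 = 65/1292.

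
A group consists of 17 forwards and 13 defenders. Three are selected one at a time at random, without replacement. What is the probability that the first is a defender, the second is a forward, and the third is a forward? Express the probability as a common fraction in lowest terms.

442/3045

Multiply the conditional probabilities at each draw: 13/30 · 17/29 · 16/28 = 3536/24360 = 442/3045.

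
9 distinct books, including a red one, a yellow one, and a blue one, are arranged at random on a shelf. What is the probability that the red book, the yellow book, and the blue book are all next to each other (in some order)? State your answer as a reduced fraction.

1/12

There are 9! = 362880 arrangements.
Treat the three as one block: 7! placements × 3! orders within the block = 5040·6 = 30240.
Probability = 30240/362880 = 1/12.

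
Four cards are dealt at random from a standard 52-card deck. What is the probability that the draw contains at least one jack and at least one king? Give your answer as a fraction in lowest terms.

There are C(52,4) = 270725 possible draws.
By inclusion-exclusion on the complements, draws missing all jacks or all kings: C(48,4) + C(48,4) − C(44,4) = 194580 + 194580 − 135751 = 253409.
So draws with at least one of each: 270725 − 253409 = 17316, probability 17316/270725 = 1332/20825.

1332/20825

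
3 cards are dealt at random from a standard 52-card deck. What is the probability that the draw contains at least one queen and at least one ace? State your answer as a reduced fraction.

There are C(52,3) = 22100 possible draws.
By inclusion-exclusion on the complements, draws missing all queens or all aces: C(48,3) + C(48,3) − C(44,3) = 17296 + 17296 − 13244 = 21348.
So draws with at least one of each: 22100 − 21348 = 752, probability 752/22100 = 188/5525.

188/5525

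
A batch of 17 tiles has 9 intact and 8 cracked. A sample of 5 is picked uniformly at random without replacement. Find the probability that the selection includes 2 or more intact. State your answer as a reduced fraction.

There are C(17,5) = 6188 ways to choose the 5.
Count the complement (fewer than 2 intact): C(9,0)·C(8,5) + C(9,1)·C(8,4) = 56 + 630 = 686.
Probability = 1 − 686/6188 = 5502/6188 = 393/442.

393/442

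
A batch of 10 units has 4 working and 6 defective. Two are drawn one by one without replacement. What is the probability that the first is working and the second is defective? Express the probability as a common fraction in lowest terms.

Multiply the conditional probabilities at each draw: 4/10 · 6/9 = 24/90 = 4/15.

4/15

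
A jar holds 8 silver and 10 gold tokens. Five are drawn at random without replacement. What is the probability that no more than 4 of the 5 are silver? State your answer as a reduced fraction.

152/153

There are C(18,5) = 8568 ways to choose the 5.
The complement is exactly 5 silver: C(8,5)·C(10,0) = 56.
Probability = 1 − 56/8568 = 8512/8568 = 152/153.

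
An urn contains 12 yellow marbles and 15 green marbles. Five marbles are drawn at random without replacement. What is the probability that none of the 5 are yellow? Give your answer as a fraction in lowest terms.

There are C(27,5) = 80730 possible selections.
Selections with no yellow (all green): C(15,5) = 3003.
Probability = 3003/80730 = 77/2070.

77/2070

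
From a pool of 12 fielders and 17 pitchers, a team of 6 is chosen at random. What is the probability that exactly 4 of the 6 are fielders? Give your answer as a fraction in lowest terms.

374/2639

Total number of selections: C(29,6) = 475020.
Selections with exactly 4 fielders: choose 4 of the 12 fielders and 2 of the 17 pitchers, C(12,4)·C(17,2) = 495·136 = 67320.
Probability = 67320/475020 = 374/2639.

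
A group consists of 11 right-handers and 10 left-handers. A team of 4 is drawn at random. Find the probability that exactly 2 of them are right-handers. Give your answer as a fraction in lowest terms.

55/133

Total number of selections: C(21,4) = 5985.
Selections with exactly 2 right-handers: choose 2 of the 11 right-handers and 2 of the 10 left-handers, C(11,2)·C(10,2) = 55·45 = 2475.
Probability = 2475/5985 = 55/133.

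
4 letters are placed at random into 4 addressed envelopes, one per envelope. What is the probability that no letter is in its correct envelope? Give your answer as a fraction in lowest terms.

There are 4! = 24 assignments.
By inclusion-exclusion, assignments with no fixed points: C(4,0)·4! − C(4,1)·3! + C(4,2)·2! − C(4,3)·1! + C(4,4)·0! = 9.
Probability = 9/24 = 3/8.

3/8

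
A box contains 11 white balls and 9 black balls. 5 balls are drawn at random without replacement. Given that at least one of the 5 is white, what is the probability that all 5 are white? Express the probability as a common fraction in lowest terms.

7/233

Work in counts. Selections with at least one white: C(20,5) − C(9,5) = 15504 − 126 = 15378.
Of those, selections where all 5 are white: C(11,5) = 462.
Conditional probability = 462/15378 = 7/233.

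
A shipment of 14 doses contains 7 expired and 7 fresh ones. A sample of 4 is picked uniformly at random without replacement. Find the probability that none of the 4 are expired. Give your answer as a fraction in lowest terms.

There are C(14,4) = 1001 possible selections.
Selections with no expired (all fresh): C(7,4) = 35.
Probability = 35/1001 = 5/143.

5/143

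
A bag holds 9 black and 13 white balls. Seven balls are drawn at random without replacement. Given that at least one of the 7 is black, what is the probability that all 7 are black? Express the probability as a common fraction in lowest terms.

Work in counts. Selections with at least one black: C(22,7) − C(13,7) = 170544 − 1716 = 168828.
Of those, selections where all 7 are black: C(9,7) = 36.
Conditional probability = 36/168828 = 3/14069.

3/14069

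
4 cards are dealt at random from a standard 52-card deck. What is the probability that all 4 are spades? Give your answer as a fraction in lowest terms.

11/4165

There are C(52,4) = 270725 possible 4-card hands.
Hands that are all spades: C(13,4) = 715.
Probability = 715/270725 = 11/4165.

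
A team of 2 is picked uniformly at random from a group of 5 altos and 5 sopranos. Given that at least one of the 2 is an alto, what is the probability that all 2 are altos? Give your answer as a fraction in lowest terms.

2/7

Work in counts. Selections with at least one alto: C(10,2) − C(5,2) = 45 − 10 = 35.
Of those, selections where all 2 are altos: C(5,2) = 10.
Conditional probability = 10/35 = 2/7.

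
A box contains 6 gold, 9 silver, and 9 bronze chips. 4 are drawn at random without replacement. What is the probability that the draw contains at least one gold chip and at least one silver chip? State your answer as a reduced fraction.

2109/3542

There are C(24,4) = 10626 possible draws.
By inclusion-exclusion on the complements, draws missing all gold or all silver: C(18,4) + C(15,4) − C(9,4) = 3060 + 1365 − 126 = 4299.
So draws with at least one of each: 10626 − 4299 = 6327, probability 6327/10626 = 2109/3542.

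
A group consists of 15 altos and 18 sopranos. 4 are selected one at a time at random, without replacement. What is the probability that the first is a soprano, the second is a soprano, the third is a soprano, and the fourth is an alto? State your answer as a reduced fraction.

Multiply the conditional probabilities at each draw: 18/33 · 17/32 · 16/31 · 15/30 = 73440/982080 = 51/682.

51/682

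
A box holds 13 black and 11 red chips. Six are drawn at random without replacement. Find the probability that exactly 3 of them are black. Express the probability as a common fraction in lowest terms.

Total number of selections: C(24,6) = 134596.
Selections with exactly 3 black: choose 3 of the 13 black and 3 of the 11 red, C(13,3)·C(11,3) = 286·165 = 47190.
Probability = 47190/134596 = 2145/6118.

2145/6118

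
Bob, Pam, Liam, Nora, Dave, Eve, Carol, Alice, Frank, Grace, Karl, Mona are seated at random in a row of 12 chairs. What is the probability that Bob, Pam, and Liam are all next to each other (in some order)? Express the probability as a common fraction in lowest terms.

1/22

There are 12! = 479001600 arrangements.
Treat the three as one block: 10! placements × 3! orders within the block = 3628800·6 = 21772800.
Probability = 21772800/479001600 = 1/22.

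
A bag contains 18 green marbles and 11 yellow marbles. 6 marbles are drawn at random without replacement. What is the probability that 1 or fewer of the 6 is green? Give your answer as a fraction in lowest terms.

209/11310

There are C(29,6) = 475020 ways to choose the 6.
Favorable selections (1 or fewer green): C(18,0)·C(11,6) + C(18,1)·C(11,5) = 462 + 8316 = 8778.
Probability = 8778/475020 = 209/11310.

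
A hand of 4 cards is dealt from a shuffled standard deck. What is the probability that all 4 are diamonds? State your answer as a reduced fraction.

11/4165

There are C(52,4) = 270725 possible 4-card hands.
Hands that are all diamonds: C(13,4) = 715.
Probability = 715/270725 = 11/4165.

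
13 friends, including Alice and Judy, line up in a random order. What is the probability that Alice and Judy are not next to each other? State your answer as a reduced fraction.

There are 13! = 6227020800 arrangements.
Arrangements with Alice and Judy adjacent: 2·12! = 958003200.
So not adjacent: 6227020800 − 958003200 = 5269017600, probability 5269017600/6227020800 = 11/13.

11/13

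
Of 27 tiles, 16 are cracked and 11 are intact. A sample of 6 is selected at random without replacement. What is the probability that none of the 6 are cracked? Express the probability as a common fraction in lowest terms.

7/4485

There are C(27,6) = 296010 possible selections.
Selections with no cracked (all intact): C(11,6) = 462.
Probability = 462/296010 = 7/4485.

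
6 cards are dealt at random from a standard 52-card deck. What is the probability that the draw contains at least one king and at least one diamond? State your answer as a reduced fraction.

6772177/20358520

There are C(52,6) = 20358520 possible draws.
By inclusion-exclusion on the complements, draws missing all kings or all diamonds: C(48,6) + C(39,6) − C(36,6) = 12271512 + 3262623 − 1947792 = 13586343.
So draws with at least one of each: 20358520 − 13586343 = 6772177, probability 6772177/20358520.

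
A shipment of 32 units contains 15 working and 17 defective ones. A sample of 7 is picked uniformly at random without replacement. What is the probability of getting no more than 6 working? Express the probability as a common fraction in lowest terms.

28713/28768

There are C(32,7) = 3365856 ways to choose the 7.
The complement is exactly 7 working: C(15,7)·C(17,0) = 6435.
Probability = 1 − 6435/3365856 = 3359421/3365856 = 28713/28768.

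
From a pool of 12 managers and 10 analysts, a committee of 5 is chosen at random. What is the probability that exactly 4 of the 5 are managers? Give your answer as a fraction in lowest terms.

The sample space is all 5-subsets of the 22: C(22,5) = 26334.
Selections with exactly 4 managers: choose 4 of the 12 managers and 1 of the 10 analysts, C(12,4)·C(10,1) = 495·10 = 4950.
Probability = 4950/26334 = 25/133.

25/133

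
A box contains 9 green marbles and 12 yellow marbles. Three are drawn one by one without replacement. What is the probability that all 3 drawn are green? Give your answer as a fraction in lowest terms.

6/95

Multiply the conditional probabilities at each draw: 9/21 · 8/20 · 7/19 = 504/7980 = 6/95.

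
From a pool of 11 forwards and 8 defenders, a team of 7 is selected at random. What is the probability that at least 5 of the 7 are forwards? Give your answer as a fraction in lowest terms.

Total selections: C(19,7) = 50388.
Favorable selections (at least 5 forwards): C(11,5)·C(8,2) + C(11,6)·C(8,1) + C(11,7)·C(8,0) = 12936 + 3696 + 330 = 16962.
Probability = 16962/50388 = 2827/8398.

2827/8398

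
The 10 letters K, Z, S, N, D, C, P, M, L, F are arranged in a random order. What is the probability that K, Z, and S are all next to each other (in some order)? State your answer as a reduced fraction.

1/15

There are 10! = 3628800 arrangements.
Treat the three as one block: 8! placements × 3! orders within the block = 40320·6 = 241920.
Probability = 241920/3628800 = 1/15.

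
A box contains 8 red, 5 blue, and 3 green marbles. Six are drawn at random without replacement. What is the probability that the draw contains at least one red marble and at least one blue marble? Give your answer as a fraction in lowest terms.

537/572

There are C(16,6) = 8008 possible draws.
By inclusion-exclusion on the complements, draws missing all red or all blue: C(8,6) + C(11,6) − C(3,6) = 28 + 462 − 0 = 490.
So draws with at least one of each: 8008 − 490 = 7518, probability 7518/8008 = 537/572.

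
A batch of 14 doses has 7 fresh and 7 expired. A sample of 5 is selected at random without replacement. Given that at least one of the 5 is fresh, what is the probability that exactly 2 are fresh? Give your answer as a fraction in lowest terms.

Work in counts. Selections with at least one fresh: C(14,5) − C(7,5) = 2002 − 21 = 1981.
Of those, selections where exactly 2 are fresh: C(7,2)·C(7,3) = 21·35 = 735.
Conditional probability = 735/1981 = 105/283.

105/283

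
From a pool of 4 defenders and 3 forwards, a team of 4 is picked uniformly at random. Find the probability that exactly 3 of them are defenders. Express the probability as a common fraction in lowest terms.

12/35

Total number of selections: C(7,4) = 35.
Selections with exactly 3 defenders: choose 3 of the 4 defenders and 1 of the 3 forwards, C(4,3)·C(3,1) = 4·3 = 12.
Probability = 12/35.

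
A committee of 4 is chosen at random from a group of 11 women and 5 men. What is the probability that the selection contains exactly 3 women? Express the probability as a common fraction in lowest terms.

Total number of selections: C(16,4) = 1820.
Selections with exactly 3 women: choose 3 of the 11 women and 1 of the 5 men, C(11,3)·C(5,1) = 165·5 = 825.
Probability = 825/1820 = 165/364.

165/364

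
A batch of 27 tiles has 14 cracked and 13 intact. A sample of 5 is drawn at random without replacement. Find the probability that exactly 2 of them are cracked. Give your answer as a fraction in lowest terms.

There are C(27,5) = 80730 ways to choose 5 from 27.
Selections with exactly 2 cracked: choose 2 of the 14 cracked and 3 of the 13 intact, C(14,2)·C(13,3) = 91·286 = 26026.
Probability = 26026/80730 = 1001/3105.

1001/3105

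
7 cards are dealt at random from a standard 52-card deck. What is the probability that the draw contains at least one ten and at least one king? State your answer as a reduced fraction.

There are C(52,7) = 133784560 possible draws.
By inclusion-exclusion on the complements, draws missing all tens or all kings: C(48,7) + C(48,7) − C(44,7) = 73629072 + 73629072 − 38320568 = 108937576.
So draws with at least one of each: 133784560 − 108937576 = 24846984, probability 24846984/133784560 = 3105873/16723070.

3105873/16723070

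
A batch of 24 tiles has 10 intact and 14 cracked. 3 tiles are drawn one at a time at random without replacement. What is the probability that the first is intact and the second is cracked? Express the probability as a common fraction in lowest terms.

Multiply the conditional probabilities at each draw: 10/24 · 14/23 = 140/552 = 35/138.

35/138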